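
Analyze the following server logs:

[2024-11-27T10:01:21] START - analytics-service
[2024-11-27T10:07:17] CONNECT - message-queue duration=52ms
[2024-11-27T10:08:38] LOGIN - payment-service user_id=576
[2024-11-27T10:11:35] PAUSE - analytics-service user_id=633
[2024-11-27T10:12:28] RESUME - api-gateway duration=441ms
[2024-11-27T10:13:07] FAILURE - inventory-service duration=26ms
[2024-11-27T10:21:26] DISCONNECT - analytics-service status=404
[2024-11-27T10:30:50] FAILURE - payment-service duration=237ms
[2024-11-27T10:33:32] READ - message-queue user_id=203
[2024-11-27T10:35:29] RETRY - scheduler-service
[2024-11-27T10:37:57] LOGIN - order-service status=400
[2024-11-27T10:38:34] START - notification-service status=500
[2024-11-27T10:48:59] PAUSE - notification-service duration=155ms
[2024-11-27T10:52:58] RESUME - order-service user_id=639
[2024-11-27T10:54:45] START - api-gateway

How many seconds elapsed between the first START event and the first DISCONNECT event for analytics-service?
1205

To find the time between events:

1. Locate the first START event for analytics-service: 2024-11-27T10:01:21
2. Locate the first DISCONNECT event for analytics-service: 2024-11-27T10:21:26
3. Calculate the difference: 2024-11-27T10:21:26 - 2024-11-27T10:01:21 = 1205 seconds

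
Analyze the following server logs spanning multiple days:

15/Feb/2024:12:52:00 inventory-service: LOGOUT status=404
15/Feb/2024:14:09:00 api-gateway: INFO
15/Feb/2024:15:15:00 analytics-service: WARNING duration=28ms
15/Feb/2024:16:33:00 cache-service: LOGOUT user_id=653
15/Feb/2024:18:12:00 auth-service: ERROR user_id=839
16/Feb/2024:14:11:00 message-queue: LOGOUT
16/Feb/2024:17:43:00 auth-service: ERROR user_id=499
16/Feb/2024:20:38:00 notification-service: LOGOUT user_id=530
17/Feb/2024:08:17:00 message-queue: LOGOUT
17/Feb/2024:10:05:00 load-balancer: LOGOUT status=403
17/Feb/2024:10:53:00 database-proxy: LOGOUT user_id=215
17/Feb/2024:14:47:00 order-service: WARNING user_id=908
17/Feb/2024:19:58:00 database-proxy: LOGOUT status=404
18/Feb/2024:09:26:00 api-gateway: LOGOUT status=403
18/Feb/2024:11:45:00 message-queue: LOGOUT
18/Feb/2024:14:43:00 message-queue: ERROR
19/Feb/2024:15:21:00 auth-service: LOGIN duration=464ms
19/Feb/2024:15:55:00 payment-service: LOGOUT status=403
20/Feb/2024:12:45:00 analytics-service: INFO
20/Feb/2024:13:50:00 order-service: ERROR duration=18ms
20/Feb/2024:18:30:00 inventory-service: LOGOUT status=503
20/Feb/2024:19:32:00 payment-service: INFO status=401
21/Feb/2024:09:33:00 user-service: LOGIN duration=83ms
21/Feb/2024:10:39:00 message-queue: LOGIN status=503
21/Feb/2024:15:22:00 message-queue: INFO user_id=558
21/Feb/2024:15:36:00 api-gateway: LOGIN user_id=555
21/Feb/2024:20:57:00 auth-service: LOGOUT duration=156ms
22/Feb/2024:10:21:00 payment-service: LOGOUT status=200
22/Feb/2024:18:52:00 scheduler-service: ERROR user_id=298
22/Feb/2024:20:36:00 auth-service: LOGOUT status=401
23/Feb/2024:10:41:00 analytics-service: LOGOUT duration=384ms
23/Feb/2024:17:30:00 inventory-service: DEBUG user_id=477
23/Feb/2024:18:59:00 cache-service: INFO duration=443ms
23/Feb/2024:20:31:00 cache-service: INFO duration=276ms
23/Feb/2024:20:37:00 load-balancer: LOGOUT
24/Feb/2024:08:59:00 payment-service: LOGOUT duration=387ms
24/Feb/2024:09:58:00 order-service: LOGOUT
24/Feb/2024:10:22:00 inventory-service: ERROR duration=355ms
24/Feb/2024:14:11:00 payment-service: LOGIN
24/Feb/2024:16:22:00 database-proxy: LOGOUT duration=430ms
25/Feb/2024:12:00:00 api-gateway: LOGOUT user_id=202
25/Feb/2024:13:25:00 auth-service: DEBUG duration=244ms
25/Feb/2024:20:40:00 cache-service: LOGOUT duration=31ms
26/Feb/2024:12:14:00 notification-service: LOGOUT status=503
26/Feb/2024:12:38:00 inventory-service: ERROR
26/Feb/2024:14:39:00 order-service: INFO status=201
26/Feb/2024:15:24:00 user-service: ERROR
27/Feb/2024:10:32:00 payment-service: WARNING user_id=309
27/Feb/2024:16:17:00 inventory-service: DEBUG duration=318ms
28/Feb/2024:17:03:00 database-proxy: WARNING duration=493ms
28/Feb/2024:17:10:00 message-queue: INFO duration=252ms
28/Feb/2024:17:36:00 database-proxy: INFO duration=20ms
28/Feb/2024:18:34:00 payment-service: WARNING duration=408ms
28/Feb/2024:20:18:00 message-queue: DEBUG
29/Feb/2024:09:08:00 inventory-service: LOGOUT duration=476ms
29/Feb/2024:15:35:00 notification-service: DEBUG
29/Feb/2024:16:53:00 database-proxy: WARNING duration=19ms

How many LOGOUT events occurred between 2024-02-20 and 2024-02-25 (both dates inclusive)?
11

To filter by date range:

1. Date range: 2024-02-20 through 2024-02-25, both dates inclusive
2. Filter for LOGOUT events whose date falls in this range
3. Count matching events: 11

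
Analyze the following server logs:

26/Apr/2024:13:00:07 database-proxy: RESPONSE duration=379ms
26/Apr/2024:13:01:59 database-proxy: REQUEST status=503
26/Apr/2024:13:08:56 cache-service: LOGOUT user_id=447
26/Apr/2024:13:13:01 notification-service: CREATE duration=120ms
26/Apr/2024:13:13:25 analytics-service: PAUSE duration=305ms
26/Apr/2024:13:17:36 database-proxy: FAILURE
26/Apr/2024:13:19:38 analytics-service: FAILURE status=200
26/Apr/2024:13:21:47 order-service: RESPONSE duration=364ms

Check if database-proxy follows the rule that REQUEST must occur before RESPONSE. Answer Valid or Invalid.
Invalid

To validate ordering:

1. Required order: REQUEST → RESPONSE
2. Rule: REQUEST must occur before RESPONSE
3. Check actual order of events for database-proxy
4. Result: Invalid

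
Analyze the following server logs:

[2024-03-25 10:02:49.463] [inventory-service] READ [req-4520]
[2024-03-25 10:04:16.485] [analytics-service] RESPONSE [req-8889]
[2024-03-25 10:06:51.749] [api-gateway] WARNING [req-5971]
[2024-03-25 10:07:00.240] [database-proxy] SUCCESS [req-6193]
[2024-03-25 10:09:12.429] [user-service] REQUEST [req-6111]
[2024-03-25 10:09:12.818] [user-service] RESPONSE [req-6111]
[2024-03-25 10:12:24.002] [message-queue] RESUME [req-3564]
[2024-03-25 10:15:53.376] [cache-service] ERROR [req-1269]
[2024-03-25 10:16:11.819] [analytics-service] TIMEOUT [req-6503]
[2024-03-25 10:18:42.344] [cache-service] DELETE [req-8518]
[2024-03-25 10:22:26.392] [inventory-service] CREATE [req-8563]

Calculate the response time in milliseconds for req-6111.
389

To calculate latency:

1. Find REQUEST with id req-6111: 2024-03-25 10:09:12.429
2. Find RESPONSE with id req-6111: 2024-03-25 10:09:12.818
3. Latency: 2024-03-25 10:09:12.818 - 2024-03-25 10:09:12.429 = 389ms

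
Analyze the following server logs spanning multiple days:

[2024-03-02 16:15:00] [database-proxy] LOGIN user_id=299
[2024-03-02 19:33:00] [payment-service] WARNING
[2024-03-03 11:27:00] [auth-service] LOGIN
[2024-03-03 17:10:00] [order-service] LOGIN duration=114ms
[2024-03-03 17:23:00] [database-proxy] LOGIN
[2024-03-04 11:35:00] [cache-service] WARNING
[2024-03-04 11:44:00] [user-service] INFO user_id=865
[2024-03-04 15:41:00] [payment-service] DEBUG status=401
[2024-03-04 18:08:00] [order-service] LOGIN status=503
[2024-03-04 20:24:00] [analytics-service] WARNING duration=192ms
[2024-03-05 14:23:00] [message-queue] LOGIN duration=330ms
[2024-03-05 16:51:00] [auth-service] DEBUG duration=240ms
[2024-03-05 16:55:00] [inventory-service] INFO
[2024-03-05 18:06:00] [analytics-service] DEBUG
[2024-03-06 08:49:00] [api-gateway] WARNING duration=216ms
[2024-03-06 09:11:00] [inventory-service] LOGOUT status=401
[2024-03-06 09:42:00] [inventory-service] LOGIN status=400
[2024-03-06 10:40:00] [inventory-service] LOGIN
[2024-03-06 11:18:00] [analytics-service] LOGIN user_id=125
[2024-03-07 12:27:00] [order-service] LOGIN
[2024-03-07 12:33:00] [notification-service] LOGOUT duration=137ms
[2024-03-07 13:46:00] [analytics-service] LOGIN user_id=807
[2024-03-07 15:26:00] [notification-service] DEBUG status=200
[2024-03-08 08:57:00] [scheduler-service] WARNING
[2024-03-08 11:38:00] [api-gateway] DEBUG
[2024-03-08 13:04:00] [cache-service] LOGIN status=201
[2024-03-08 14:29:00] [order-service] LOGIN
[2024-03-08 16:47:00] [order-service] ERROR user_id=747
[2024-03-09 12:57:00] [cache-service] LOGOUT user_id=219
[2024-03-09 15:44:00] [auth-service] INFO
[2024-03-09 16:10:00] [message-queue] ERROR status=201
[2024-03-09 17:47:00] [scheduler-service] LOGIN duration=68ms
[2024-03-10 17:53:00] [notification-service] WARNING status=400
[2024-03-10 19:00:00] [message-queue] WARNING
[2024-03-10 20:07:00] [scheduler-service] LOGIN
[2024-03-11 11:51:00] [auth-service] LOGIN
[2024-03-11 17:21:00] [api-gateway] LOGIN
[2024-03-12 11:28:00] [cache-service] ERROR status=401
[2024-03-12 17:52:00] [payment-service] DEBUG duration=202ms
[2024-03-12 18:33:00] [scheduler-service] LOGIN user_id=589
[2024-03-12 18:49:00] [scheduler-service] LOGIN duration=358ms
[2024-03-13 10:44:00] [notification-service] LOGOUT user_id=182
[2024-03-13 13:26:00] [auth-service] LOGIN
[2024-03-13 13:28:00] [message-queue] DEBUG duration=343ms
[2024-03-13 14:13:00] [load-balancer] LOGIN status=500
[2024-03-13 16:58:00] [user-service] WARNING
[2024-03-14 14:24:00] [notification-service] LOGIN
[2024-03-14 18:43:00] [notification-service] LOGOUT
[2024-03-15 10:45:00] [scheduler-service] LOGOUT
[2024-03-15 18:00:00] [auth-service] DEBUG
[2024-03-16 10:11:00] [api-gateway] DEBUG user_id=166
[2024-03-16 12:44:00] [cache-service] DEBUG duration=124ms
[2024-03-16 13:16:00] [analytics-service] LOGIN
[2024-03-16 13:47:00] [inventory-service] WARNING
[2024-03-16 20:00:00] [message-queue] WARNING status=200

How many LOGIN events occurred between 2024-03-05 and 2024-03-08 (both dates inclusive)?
8

To filter by date range:

1. Date range: 2024-03-05 through 2024-03-08, both dates inclusive
2. Filter for LOGIN events whose date falls in this range
3. Count matching events: 8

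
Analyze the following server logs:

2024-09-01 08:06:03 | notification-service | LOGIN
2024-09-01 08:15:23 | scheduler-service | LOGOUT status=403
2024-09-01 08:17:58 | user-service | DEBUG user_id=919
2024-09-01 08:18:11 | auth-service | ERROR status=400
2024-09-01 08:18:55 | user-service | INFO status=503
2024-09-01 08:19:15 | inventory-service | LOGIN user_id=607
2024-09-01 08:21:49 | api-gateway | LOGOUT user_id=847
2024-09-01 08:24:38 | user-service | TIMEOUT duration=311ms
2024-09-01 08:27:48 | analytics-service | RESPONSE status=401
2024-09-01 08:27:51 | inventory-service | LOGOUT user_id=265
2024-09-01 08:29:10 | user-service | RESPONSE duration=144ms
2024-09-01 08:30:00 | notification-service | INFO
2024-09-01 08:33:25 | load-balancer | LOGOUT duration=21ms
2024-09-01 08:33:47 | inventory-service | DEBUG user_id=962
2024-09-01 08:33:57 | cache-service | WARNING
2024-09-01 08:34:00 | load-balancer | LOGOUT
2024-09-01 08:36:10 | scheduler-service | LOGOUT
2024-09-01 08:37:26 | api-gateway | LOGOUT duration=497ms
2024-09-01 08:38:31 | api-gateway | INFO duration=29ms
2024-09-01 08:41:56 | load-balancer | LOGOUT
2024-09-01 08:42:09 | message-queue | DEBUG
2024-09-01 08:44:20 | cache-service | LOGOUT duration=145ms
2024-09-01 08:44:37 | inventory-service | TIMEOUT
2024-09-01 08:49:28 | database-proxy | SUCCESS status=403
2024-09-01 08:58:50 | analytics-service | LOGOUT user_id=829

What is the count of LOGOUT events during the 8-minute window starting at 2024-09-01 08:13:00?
1

To count events in the time window:

1. Window boundaries: 2024-09-01 08:13:00 to 2024-09-01 08:21:00
2. Filter for LOGOUT events within this window
3. Count matching events: 1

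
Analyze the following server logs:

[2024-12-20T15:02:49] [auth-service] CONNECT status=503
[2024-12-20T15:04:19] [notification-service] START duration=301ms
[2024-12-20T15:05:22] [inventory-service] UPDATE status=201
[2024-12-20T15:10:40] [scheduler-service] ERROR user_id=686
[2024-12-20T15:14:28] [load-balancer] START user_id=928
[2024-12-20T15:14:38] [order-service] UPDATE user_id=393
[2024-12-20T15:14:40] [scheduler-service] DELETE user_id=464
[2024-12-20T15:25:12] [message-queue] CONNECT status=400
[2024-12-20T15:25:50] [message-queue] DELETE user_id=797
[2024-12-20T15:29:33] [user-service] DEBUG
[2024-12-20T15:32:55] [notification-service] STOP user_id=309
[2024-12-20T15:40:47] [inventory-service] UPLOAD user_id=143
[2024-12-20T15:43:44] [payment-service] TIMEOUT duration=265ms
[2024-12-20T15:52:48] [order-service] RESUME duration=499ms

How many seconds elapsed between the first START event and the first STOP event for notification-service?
1716

To find the time between events:

1. Locate the first START event for notification-service: 2024-12-20T15:04:19
2. Locate the first STOP event for notification-service: 2024-12-20T15:32:55
3. Calculate the difference: 2024-12-20T15:32:55 - 2024-12-20T15:04:19 = 1716 seconds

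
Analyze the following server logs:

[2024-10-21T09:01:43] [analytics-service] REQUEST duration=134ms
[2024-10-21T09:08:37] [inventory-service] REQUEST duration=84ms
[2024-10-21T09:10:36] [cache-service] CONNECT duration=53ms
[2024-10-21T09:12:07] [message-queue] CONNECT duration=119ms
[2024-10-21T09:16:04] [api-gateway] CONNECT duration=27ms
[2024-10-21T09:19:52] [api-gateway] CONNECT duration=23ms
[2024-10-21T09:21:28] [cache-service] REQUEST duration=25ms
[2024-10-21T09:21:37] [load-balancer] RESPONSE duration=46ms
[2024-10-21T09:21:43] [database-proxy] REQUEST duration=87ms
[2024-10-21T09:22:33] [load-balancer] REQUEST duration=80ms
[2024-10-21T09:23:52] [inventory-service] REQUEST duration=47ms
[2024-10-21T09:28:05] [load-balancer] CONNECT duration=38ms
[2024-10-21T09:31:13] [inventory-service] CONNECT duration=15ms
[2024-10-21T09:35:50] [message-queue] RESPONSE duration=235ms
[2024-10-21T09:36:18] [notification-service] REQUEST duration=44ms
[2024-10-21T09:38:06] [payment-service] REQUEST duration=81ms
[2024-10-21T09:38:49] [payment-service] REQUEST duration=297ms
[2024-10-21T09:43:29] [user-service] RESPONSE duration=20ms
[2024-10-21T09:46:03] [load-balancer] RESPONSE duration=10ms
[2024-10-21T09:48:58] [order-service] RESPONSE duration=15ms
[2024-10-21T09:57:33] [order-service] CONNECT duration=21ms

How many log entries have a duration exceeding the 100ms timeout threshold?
4

To count timeouts:

1. Threshold: 100ms
2. Extract duration from each log entry
3. Count entries where duration > 100
4. Timeout count: 4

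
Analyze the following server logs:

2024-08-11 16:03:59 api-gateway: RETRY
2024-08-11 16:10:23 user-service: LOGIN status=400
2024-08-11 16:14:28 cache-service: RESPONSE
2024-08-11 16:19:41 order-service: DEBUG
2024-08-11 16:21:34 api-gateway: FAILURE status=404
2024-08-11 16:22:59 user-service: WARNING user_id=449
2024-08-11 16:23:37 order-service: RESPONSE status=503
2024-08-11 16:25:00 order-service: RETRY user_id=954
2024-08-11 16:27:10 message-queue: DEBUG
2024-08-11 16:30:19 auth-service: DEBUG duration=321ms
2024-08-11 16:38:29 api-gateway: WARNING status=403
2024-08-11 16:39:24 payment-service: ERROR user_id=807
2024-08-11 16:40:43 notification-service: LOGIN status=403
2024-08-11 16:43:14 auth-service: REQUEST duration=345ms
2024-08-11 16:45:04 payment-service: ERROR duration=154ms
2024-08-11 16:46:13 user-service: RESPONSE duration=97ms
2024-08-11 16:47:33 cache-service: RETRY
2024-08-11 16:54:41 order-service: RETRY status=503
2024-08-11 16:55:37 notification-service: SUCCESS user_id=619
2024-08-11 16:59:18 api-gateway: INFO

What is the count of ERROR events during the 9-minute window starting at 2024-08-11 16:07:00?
0

To count events in the time window:

1. Window boundaries: 2024-08-11 16:07:00 to 2024-08-11 16:16:00
2. Filter for ERROR events within this window
3. Count matching events: 0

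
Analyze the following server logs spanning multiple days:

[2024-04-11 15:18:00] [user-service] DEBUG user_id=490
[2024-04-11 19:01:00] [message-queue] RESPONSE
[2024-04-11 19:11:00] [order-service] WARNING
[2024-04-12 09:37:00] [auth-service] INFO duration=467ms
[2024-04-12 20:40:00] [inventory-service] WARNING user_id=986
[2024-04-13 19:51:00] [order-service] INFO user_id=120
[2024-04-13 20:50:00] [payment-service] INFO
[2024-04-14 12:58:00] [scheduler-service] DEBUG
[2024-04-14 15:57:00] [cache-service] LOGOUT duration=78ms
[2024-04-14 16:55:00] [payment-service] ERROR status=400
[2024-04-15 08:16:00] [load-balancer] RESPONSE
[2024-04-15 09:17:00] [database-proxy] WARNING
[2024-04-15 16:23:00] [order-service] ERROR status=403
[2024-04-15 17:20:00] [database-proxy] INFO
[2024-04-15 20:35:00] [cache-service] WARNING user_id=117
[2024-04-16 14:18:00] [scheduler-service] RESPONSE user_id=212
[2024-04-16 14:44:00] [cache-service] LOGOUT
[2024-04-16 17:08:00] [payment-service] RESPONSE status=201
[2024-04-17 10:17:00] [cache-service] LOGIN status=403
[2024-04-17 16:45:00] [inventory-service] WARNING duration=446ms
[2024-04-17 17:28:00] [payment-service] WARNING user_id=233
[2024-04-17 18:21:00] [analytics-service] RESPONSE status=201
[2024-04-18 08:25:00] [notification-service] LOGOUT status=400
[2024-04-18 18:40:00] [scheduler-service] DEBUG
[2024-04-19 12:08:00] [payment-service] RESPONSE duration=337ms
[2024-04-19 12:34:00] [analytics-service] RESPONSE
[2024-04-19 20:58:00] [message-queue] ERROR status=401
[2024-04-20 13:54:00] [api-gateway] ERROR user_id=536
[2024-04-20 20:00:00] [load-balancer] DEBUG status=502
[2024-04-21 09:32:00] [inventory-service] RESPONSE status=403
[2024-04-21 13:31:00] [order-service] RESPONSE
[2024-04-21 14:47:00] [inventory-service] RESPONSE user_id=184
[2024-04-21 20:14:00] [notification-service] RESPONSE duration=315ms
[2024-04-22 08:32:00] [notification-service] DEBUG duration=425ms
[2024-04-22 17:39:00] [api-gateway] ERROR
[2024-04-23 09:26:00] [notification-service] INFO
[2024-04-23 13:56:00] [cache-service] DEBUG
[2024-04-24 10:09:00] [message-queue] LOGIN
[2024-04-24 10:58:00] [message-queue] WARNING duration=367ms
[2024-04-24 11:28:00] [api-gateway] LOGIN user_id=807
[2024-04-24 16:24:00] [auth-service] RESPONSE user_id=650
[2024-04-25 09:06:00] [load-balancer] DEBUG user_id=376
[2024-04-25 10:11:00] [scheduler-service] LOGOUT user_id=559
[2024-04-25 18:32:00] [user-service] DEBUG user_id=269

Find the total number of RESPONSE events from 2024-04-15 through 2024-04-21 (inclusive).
10

To filter by date range:

1. Date range: 2024-04-15 through 2024-04-21, both dates inclusive
2. Filter for RESPONSE events whose date falls in this range
3. Count matching events: 10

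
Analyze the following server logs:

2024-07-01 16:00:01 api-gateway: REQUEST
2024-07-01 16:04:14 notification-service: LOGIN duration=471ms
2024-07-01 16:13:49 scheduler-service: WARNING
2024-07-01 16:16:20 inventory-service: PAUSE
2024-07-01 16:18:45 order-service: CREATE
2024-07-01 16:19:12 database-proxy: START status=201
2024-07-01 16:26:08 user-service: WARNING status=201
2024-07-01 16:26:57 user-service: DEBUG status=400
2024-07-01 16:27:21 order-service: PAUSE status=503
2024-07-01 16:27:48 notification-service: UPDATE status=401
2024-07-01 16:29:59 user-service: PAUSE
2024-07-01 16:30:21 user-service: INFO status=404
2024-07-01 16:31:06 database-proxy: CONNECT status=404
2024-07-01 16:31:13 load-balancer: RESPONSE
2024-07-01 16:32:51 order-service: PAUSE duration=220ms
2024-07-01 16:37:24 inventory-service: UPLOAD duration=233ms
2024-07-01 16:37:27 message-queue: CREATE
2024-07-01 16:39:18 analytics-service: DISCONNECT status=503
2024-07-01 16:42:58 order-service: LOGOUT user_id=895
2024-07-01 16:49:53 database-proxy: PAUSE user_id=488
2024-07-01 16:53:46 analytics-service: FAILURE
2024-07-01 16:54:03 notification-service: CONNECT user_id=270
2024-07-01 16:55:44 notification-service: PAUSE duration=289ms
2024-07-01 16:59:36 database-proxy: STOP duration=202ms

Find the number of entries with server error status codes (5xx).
2

To find matching entries:

1. Pattern to match: server error status codes (5xx)
2. Scan each log entry for the pattern
3. Count matches: 2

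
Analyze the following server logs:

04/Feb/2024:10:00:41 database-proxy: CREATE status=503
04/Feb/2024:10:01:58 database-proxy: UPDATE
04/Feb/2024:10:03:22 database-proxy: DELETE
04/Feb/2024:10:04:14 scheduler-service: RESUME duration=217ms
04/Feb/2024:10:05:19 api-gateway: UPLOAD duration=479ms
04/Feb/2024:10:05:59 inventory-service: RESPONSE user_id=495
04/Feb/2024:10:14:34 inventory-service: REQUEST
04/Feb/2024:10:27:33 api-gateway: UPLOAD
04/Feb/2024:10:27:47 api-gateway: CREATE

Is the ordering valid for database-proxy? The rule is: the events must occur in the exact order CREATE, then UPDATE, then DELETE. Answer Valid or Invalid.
Valid

To validate ordering:

1. Required order: CREATE → UPDATE → DELETE
2. Rule: the events must occur in the exact order CREATE, then UPDATE, then DELETE
3. Check actual order of events for database-proxy
4. Result: Valid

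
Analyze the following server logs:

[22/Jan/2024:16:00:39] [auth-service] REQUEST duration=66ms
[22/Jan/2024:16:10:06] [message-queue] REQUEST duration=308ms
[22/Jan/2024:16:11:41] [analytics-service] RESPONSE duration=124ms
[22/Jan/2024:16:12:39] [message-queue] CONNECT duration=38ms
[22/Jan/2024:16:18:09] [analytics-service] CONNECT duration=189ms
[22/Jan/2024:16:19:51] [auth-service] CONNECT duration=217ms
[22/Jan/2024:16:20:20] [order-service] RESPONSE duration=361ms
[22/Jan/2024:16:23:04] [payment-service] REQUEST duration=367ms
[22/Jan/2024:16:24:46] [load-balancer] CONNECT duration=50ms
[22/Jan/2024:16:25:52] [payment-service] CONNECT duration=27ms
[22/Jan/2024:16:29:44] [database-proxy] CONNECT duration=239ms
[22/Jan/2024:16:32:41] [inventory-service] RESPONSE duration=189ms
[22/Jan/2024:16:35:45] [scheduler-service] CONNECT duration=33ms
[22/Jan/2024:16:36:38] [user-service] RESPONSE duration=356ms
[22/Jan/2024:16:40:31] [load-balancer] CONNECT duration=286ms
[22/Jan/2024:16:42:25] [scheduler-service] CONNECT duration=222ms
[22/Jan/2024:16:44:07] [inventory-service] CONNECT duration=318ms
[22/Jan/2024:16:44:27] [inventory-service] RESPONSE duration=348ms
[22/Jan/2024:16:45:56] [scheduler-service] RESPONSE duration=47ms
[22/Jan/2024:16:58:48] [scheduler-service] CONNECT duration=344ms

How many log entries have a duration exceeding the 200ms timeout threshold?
11

To count timeouts:

1. Threshold: 200ms
2. Extract duration from each log entry
3. Count entries where duration > 200
4. Timeout count: 11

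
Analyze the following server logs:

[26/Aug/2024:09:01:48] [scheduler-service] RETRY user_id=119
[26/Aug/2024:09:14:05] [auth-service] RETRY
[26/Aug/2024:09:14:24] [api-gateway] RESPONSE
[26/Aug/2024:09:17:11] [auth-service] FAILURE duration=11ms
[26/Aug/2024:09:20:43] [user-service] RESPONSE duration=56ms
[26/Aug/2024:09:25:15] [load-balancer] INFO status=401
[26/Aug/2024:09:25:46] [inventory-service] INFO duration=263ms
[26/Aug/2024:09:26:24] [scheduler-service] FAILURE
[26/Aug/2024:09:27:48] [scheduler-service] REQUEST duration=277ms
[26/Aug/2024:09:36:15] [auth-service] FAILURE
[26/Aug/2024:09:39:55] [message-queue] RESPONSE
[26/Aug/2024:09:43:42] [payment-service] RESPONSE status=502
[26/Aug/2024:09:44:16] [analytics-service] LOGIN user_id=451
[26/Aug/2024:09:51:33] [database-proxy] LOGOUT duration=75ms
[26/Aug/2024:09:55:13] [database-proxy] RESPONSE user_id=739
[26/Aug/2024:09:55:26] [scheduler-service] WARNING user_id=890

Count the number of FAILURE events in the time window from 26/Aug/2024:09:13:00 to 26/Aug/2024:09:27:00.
2

To count events in the time window:

1. Window boundaries: 26/Aug/2024:09:13:00 to 26/Aug/2024:09:27:00
2. Filter for FAILURE events within this window
3. Count matching events: 2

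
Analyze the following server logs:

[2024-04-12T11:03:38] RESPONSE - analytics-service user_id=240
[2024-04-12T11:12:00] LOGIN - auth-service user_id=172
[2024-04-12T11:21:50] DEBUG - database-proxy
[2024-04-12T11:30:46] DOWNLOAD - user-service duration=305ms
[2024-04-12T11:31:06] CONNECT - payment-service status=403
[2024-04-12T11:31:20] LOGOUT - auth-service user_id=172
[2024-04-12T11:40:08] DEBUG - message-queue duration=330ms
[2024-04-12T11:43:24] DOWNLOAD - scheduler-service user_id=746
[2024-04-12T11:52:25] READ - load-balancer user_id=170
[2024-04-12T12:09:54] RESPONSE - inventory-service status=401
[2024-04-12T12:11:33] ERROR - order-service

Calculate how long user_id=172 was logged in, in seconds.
1160

To calculate session duration:

1. Find LOGIN event for user_id=172: 2024-04-12T11:12:00
2. Find LOGOUT event for user_id=172: 2024-04-12T11:31:20
3. Session duration: 2024-04-12T11:31:20 - 2024-04-12T11:12:00 = 1160 seconds (19 minutes)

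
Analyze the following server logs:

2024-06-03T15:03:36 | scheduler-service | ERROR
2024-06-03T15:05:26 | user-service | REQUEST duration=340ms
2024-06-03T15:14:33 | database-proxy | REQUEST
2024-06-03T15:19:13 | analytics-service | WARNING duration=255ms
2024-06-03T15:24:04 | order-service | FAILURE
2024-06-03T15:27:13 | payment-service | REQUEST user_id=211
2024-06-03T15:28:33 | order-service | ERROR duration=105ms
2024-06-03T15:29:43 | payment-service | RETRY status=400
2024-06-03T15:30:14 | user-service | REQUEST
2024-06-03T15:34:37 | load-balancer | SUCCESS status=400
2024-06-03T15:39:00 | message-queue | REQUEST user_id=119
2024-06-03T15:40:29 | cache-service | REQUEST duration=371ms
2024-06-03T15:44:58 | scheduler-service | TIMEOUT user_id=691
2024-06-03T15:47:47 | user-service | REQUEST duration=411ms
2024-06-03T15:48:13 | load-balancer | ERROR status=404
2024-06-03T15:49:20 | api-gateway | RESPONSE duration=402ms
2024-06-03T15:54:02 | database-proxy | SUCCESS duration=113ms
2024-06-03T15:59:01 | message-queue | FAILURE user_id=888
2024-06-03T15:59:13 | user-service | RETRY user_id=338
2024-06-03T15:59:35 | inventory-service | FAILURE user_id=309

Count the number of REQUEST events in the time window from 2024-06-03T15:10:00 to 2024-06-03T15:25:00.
1

To count events in the time window:

1. Window boundaries: 2024-06-03T15:10:00 to 2024-06-03T15:25:00
2. Filter for REQUEST events within this window
3. Count matching events: 1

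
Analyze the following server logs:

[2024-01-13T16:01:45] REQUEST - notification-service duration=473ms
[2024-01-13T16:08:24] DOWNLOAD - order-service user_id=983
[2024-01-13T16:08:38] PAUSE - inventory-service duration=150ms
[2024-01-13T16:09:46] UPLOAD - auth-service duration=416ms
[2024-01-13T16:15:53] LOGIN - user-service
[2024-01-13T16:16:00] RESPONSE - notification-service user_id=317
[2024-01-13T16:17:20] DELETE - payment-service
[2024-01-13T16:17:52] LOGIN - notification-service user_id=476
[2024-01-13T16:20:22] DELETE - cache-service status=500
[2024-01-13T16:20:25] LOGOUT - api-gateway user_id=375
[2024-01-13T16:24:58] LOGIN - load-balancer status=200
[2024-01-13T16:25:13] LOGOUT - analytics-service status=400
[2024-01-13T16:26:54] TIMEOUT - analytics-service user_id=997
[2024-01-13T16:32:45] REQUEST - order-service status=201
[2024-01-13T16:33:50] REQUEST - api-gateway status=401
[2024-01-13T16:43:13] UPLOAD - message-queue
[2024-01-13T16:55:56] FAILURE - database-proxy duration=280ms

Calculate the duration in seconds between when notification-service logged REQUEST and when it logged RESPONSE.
855

To find the time between events:

1. Locate the first REQUEST event for notification-service: 2024-01-13T16:01:45
2. Locate the first RESPONSE event for notification-service: 2024-01-13T16:16:00
3. Calculate the difference: 2024-01-13T16:16:00 - 2024-01-13T16:01:45 = 855 seconds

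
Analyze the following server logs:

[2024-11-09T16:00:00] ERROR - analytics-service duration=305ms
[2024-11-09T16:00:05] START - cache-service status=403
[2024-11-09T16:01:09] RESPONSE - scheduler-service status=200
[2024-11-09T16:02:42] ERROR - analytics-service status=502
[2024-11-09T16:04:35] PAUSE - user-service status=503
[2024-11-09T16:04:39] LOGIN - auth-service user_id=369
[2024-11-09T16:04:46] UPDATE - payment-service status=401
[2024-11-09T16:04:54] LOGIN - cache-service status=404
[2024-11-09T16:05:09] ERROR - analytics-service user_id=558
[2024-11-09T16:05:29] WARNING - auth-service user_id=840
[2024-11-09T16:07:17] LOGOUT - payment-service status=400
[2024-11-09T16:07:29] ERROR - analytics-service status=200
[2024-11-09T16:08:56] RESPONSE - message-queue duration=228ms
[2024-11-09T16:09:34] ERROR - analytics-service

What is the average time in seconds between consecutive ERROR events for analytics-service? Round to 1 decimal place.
143.5

To calculate average interval:

1. Find all ERROR events for analytics-service in order
2. Calculate time gaps between consecutive events
3. Compute mean of gaps: 574 / 4 = 143.5 seconds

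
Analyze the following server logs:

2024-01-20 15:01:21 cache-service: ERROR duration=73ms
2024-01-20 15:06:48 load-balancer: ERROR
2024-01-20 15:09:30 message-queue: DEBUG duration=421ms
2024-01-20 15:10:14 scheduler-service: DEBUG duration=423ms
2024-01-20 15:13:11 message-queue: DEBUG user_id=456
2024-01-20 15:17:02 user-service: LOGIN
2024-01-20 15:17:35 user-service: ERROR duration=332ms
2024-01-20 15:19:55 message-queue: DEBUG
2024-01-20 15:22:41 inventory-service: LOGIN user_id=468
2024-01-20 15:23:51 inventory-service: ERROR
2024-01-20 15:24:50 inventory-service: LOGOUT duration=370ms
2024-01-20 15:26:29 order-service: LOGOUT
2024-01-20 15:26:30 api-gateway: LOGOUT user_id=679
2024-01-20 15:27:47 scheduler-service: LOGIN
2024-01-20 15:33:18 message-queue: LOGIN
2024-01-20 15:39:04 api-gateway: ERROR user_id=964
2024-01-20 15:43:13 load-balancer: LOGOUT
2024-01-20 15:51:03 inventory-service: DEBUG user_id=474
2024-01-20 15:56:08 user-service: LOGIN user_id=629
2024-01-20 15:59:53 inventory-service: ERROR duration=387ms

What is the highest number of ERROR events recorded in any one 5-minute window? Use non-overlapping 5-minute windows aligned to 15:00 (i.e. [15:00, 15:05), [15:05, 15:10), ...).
1

To find the burst window:

1. Divide the log period into non-overlapping 5-minute windows starting at 15:00
2. Count ERROR events in each window
3. Find the window with maximum count
4. Maximum events in a window: 1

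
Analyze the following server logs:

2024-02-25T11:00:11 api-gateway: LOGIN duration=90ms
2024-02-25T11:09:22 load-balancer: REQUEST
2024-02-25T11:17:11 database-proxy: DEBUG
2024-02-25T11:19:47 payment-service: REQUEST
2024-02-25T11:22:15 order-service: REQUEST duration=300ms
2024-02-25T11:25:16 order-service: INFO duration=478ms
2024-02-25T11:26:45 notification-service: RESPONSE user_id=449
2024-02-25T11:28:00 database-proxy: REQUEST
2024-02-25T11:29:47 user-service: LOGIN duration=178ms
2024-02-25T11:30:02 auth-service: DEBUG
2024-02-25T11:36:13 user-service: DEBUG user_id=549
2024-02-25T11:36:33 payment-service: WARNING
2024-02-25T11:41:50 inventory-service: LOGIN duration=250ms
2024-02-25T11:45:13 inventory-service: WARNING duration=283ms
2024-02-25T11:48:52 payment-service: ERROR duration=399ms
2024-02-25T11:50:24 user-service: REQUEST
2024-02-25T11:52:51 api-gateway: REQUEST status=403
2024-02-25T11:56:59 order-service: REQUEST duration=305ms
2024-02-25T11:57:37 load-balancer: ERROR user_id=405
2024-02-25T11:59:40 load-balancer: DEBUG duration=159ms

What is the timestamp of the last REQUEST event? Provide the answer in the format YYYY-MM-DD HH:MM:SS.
2024-02-25 11:56:59

To find the last event:

1. Filter for all REQUEST events
2. Sort by timestamp
3. Select the last one
4. Timestamp: 2024-02-25 11:56:59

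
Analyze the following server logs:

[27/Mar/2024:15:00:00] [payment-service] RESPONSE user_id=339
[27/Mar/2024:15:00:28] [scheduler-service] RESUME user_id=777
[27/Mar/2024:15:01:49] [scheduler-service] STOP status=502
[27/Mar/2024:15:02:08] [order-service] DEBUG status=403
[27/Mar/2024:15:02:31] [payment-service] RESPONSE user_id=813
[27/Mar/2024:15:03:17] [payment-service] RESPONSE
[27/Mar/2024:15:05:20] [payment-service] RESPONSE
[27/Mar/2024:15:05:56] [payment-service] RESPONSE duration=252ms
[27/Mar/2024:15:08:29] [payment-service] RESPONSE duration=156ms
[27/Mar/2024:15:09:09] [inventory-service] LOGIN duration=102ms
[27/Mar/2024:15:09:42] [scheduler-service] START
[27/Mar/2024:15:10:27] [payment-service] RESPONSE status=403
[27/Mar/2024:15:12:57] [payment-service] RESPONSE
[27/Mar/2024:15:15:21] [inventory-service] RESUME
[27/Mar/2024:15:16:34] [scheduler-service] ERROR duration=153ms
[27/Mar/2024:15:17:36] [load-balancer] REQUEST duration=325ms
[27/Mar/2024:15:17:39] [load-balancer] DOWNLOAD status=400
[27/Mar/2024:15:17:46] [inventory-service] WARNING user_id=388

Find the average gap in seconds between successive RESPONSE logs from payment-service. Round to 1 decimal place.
111.0

To calculate average interval:

1. Find all RESPONSE events for payment-service in order
2. Calculate time gaps between consecutive events
3. Compute mean of gaps: 777 / 7 = 111.0 seconds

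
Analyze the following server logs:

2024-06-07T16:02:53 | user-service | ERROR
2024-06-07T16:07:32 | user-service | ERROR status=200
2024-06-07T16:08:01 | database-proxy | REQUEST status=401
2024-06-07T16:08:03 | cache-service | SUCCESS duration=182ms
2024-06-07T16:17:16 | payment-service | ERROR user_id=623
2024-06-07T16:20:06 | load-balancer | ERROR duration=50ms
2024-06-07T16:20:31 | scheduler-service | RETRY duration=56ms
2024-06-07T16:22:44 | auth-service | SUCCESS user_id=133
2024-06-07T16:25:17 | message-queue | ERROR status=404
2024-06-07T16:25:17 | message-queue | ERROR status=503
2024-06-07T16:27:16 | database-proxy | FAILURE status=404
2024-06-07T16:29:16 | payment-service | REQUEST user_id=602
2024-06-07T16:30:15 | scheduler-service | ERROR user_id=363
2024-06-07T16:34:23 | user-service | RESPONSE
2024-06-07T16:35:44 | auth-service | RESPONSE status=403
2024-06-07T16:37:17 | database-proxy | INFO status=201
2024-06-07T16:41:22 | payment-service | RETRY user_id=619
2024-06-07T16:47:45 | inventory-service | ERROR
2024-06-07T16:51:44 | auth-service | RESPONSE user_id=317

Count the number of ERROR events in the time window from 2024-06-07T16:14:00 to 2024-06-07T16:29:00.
4

To count events in the time window:

1. Window boundaries: 2024-06-07T16:14:00 to 2024-06-07T16:29:00
2. Filter for ERROR events within this window
3. Count matching events: 4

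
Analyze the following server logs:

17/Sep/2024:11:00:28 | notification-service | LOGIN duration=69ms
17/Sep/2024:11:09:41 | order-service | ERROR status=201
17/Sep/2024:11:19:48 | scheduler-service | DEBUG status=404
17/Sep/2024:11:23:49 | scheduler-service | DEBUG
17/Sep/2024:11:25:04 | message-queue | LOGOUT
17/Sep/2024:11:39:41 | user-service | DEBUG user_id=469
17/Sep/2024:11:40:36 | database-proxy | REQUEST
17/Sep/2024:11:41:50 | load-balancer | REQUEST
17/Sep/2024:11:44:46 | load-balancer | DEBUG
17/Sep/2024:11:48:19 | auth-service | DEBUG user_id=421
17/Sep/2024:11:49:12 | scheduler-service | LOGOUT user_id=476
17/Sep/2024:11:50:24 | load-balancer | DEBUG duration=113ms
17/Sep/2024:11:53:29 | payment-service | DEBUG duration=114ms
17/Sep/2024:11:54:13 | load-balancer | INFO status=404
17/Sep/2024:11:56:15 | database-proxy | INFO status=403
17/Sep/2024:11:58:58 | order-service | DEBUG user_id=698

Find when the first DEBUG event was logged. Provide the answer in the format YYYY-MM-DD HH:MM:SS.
2024-09-17 11:19:48

To find the first event:

1. Filter for all DEBUG events
2. Sort by timestamp
3. Select the first one
4. Timestamp: 2024-09-17 11:19:48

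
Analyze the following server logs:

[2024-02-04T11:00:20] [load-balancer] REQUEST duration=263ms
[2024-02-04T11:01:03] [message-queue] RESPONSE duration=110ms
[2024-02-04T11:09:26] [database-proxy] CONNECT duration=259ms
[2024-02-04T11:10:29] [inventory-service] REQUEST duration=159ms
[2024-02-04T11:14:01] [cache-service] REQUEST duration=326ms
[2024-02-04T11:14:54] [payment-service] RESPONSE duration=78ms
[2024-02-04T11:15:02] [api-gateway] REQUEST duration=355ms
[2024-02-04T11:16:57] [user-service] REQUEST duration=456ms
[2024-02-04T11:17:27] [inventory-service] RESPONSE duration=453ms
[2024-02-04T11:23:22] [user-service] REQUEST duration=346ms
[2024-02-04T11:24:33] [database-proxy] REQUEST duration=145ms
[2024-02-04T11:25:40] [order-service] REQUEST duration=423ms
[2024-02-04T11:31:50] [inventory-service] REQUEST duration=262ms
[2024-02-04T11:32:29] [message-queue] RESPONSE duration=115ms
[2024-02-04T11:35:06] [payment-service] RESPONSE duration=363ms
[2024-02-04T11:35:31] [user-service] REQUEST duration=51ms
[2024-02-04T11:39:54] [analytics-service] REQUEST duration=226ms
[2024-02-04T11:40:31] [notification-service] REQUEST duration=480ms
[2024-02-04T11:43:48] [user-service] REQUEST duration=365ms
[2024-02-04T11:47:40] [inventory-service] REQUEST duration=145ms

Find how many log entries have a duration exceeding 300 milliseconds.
9

To count timeouts:

1. Threshold: 300ms
2. Extract duration from each log entry
3. Count entries where duration > 300
4. Timeout count: 9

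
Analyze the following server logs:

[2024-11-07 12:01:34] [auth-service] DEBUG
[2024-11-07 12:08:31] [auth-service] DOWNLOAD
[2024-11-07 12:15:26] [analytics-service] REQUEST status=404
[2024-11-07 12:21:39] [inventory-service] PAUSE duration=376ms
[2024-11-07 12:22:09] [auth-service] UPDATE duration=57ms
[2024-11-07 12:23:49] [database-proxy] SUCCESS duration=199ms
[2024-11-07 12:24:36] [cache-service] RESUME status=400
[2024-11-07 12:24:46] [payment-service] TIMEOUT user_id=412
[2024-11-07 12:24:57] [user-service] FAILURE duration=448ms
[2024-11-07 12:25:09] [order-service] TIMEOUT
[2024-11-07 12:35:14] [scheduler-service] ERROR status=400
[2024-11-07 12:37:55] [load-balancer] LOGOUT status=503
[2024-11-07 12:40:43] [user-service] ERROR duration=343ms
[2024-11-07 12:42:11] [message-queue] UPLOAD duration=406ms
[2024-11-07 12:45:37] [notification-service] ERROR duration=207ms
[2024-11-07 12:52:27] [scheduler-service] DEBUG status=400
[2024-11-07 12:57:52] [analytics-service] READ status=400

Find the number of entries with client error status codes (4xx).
5

To find matching entries:

1. Pattern to match: client error status codes (4xx)
2. Scan each log entry for the pattern
3. Count matches: 5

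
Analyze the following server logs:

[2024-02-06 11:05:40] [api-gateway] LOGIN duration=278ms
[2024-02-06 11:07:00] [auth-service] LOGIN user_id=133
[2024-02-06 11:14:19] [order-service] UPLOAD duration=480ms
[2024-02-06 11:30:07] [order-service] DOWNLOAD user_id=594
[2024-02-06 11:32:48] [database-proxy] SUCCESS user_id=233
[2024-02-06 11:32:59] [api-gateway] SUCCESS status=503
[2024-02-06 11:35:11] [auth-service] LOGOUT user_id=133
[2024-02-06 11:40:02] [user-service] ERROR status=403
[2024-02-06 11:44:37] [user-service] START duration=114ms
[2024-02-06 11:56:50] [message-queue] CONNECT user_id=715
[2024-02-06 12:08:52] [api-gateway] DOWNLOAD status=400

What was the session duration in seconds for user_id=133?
1691

To calculate session duration:

1. Find LOGIN event for user_id=133: 2024-02-06 11:07:00
2. Find LOGOUT event for user_id=133: 2024-02-06 11:35:11
3. Session duration: 2024-02-06 11:35:11 - 2024-02-06 11:07:00 = 1691 seconds (28 minutes)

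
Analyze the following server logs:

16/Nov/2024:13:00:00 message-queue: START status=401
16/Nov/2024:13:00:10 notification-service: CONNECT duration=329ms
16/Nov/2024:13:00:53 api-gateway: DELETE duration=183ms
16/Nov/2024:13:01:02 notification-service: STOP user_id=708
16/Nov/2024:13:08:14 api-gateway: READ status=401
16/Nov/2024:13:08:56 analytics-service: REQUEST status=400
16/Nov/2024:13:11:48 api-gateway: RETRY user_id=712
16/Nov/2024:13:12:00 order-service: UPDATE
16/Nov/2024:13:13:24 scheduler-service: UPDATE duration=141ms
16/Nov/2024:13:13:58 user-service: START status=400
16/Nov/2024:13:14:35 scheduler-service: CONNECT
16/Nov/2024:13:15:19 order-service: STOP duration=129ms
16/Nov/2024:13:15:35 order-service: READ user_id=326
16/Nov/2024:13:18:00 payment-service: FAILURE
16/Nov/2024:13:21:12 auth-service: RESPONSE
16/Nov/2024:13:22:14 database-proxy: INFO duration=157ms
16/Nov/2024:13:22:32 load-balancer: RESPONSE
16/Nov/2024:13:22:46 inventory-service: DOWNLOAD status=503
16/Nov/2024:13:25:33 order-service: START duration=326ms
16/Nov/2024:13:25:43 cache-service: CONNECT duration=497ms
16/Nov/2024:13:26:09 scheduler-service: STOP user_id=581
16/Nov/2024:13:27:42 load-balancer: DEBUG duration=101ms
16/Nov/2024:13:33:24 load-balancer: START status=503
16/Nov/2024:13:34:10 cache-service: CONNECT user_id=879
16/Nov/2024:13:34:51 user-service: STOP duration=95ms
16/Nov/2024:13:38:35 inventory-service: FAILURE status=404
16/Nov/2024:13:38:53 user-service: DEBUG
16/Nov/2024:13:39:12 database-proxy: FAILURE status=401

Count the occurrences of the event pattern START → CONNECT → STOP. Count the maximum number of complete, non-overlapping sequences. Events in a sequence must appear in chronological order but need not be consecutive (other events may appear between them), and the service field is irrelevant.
4

To count sequences:

1. Look for pattern: START → CONNECT → STOP
2. Greedily scan the log in chronological order, matching each sequence element in turn (ignoring service)
3. Each time the full pattern completes, increment the count and restart matching from the next event
4. Complete non-overlapping sequences found: 4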